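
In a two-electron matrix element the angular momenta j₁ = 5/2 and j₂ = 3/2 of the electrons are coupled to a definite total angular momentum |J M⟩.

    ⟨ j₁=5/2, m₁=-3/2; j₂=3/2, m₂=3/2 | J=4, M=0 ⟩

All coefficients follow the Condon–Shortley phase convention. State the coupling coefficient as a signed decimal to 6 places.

triangle: 0!×5!×3!/9! = 720/362880
(j±m)!: 1!×4!×3!×0!×4!×4! = 82944
prefactor² = (2J+1)×Δ×N² = 10368/7
  k=0: +1/(0!×0!×4!×3!×1!×0!) = 1/144
Σ = 1/144  ⇒  CG² = 10368/7×(1/144)² = 1/14
CG = +√(1/14) = +0.267261

+0.267261  (= +√(1/14))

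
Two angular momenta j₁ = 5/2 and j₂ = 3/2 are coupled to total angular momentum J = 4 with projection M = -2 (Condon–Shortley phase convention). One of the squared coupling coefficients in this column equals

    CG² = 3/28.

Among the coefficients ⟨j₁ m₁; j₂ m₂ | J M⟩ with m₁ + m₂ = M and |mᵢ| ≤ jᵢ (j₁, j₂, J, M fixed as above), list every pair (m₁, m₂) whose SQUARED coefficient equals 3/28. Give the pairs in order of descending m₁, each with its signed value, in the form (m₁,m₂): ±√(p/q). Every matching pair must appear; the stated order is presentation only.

(-5/2,1/2): +√(3/28)

Admissible pairs with m₁+m₂ = M = -2: (-5/2,1/2), (-3/2,-1/2), (-1/2,-3/2)
  (m₁,m₂)=(-1/2,-3/2): CG² = 5/14, CG = +√(5/14)
  (m₁,m₂)=(-3/2,-1/2): CG² = 15/28, CG = +√(15/28)
  (m₁,m₂)=(-5/2,1/2): CG² = 3/28, CG = +√(3/28)   ← matches the target
Pairs with CG² = 3/28: (-5/2,1/2): +√(3/28)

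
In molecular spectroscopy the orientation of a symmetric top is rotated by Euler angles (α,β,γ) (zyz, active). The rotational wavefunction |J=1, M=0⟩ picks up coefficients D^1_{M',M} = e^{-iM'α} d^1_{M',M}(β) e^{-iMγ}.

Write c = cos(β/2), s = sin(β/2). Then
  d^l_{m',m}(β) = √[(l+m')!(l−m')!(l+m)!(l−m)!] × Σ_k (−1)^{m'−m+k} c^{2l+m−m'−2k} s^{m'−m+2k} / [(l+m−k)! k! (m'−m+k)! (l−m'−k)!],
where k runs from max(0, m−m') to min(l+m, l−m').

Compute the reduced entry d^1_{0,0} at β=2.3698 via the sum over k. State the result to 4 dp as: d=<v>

d^1_{0,0}(β=2.3698) via the finite sum:
c=cos(2.369800/2)=0.376390, s=sin(2.369800/2)=0.926461; N=√[1·1·1·1]=1.000000
Admissible k: 0..1 (factorial args all ≥0)
  k=0: (−1)^0·1.0000/(1)·0.3764^2·0.9265^0 = +0.141669
  k=1: (−1)^1·1.0000/(1)·0.3764^0·0.9265^2 = -0.858331
d^1_{0,0}(2.3698) = +0.141669 -0.858331 = -0.716662

d=-0.7167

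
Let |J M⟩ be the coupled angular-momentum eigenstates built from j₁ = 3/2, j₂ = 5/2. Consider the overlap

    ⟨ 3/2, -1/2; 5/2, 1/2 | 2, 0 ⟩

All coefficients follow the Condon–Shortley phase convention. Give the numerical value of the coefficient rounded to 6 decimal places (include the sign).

-0.267261

√[5·2!1!3!/7! · 1!2!3!2!2!2!] = √(8/7)
  +(−1)^1/∏(1,1,1,2,0,1)! = -1/2  (running -1/2)
  +(−1)^2/∏(2,0,0,1,1,2)! = 1/4  (running -1/4)
⟨..|..⟩ = √(8/7)·(-1/4) = -0.267261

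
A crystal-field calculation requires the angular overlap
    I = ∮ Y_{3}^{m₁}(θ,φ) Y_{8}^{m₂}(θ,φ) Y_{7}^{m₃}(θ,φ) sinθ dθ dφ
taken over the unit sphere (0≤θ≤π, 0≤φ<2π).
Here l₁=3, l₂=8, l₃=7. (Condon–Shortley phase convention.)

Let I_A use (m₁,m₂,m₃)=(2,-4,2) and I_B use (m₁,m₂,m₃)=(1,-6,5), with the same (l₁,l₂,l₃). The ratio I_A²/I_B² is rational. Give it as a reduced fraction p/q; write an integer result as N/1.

l's match ⇒ only the (l;m) 3-j factors differ between A and B.
A: triangle coeff Δ(3,8,7) = 1/5290740; Σ_t [0,1]: t=0:+1/23224320 t=1:−1/26127360 = 1/209018880; (3j)²=275/1058148 [(3 8 7; 2 -4 2)], sign=-1
B: triangle coeff Δ(3,8,7) = 1/5290740; Σ_t [0,2]: t=0:+1/348364800 t=1:−1/239500800 t=2:+1/3832012800 = -1/958003200; (3j)²=8/4845 [(3 8 7; 1 -6 5)], sign=-1
I_A²/I_B² = (275/1058148)/(8/4845) = 1375/8736

1375/8736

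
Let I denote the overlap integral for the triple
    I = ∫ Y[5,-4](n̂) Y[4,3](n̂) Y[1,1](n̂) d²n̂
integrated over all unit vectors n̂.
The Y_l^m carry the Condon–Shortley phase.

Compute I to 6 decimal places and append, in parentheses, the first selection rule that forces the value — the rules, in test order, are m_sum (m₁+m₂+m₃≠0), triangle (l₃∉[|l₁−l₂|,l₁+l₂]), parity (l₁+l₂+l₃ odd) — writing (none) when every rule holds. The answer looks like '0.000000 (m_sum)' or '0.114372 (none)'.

Rules hold: Σm=0, L=10 even, 1≤1≤9.
N = 11·9·3 = 297
Δ = 8!·2!·0!/11! = 1/495
Racah Σ t=4..4: t=4:+1/576 = 1/576
⇒ 3j(5 4 1; 0 0 0)² = 5/99, sgn -1
Racah Σ t=7..7: t=7:−1/10080 = -1/10080
⇒ 3j(5 4 1; -4 3 1)² = 4/55, sgn -1
4πI² = N·(3j₀)²·(3jₘ)² = 12/11
I = +1·√(1.09091/4π) = 0.29463840
No selection rule forces the value: the integral is nonzero (none).

0.294638 (none)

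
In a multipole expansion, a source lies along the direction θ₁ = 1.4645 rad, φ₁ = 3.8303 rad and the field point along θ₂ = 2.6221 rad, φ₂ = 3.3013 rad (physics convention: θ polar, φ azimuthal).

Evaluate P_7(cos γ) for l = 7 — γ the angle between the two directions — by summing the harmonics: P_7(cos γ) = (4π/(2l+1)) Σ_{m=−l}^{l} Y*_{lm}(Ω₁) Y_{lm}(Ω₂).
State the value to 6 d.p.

Summing Y*_{l m}(θ₁,φ₁)·Y_{l m}(θ₂,φ₂) over m ∈ [−7, 7]; prefactor 4π/(2·7+1) = 0.837758:
  m=-7: Y*=-0.052074+0.477785i  Y=-0.001626+0.003341i  product -0.001512-0.000951i
  m=-6: Y*=-0.105176-0.160481i  Y=-0.013978+0.019892i  product +0.004662+0.000151i
  m=-5: Y*=-0.290719-0.090550i  Y=-0.067906+0.069714i  product +0.026054-0.014118i
  m=-4: Y*=+0.201167-0.081931i  Y=-0.211105+0.156793i  product -0.029621+0.048838i
  m=-3: Y*=+0.117629-0.217731i  Y=-0.413997+0.215069i  product -0.001871+0.115438i
  m=-2: Y*=+0.043465+0.221952i  Y=-0.422986+0.139898i  product -0.049436-0.087802i
  m=-1: Y*=+0.173713+0.142994i  Y=+0.024548-0.003954i  product +0.004830+0.002823i
  m=+0: Y*=-0.228508-0.000000i  Y=+0.449112+0.000000i  product -0.102626-0.000000i
  m=+1: Y*=-0.173713+0.142994i  Y=-0.024548-0.003954i  product +0.004830-0.002823i
  m=+2: Y*=+0.043465-0.221952i  Y=-0.422986-0.139898i  product -0.049436+0.087802i
  m=+3: Y*=-0.117629-0.217731i  Y=+0.413997+0.215069i  product -0.001871-0.115438i
  m=+4: Y*=+0.201167+0.081931i  Y=-0.211105-0.156793i  product -0.029621-0.048838i
  m=+5: Y*=+0.290719-0.090550i  Y=+0.067906+0.069714i  product +0.026054+0.014118i
  m=+6: Y*=-0.105176+0.160481i  Y=-0.013978-0.019892i  product +0.004662-0.000151i
  m=+7: Y*=+0.052074+0.477785i  Y=+0.001626+0.003341i  product -0.001512+0.000951i
Accumulated sum -0.196412+0.000000i; after 4π/(2l+1) scaling, -0.164546+0.000000i ⇒ P_7 = -0.164546

-0.164546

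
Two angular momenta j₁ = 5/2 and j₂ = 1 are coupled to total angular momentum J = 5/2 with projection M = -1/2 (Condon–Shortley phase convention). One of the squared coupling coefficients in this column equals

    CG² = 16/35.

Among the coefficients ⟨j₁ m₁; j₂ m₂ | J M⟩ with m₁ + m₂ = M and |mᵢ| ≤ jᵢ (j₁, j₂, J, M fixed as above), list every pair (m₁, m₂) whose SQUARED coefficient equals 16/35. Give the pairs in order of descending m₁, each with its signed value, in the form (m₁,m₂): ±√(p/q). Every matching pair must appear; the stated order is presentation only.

Admissible pairs with m₁+m₂ = M = -1/2: (-3/2,1), (-1/2,0), (1/2,-1)
  (m₁,m₂)=(1/2,-1): CG² = 18/35, CG = +√(18/35)
  (m₁,m₂)=(-1/2,0): CG² = 1/35, CG = −√(1/35)
  (m₁,m₂)=(-3/2,1): CG² = 16/35, CG = −√(16/35)   ← matches the target
Pairs with CG² = 16/35: (-3/2,1): −√(16/35)

(-3/2,1): −√(16/35)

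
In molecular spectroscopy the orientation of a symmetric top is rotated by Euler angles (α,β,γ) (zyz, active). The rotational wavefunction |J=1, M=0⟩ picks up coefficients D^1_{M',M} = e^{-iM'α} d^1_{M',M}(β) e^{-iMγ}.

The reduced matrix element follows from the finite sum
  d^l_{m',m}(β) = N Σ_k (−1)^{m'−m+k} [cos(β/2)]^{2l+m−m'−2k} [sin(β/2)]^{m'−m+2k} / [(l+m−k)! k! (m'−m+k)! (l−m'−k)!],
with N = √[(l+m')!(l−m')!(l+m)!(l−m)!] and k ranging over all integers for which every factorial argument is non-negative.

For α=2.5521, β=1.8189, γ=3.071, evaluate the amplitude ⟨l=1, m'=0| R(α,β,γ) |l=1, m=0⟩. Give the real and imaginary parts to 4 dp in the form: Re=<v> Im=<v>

D^1_{0,0}(2.5521,1.8189,3.0710) = e^{-i·0·2.5521}·d^1_{0,0}(1.8189)·e^{-i·0·3.0710}. Compute d first:
c=cos(1.818900/2)=0.614180, s=sin(1.818900/2)=0.789166; N=√[1·1·1·1]=1.000000
Admissible k: 0..1 (factorial args all ≥0)
  k=0: (−1)^0·1.0000/(1)·0.6142^2·0.7892^0 = +0.377217
  k=1: (−1)^1·1.0000/(1)·0.6142^0·0.7892^2 = -0.622783
d^1_{0,0}(1.8189) = +0.377217 -0.622783 = -0.245566
Phases: e^{-i·(0)·2.5521}=+1.000000+0.000000i, e^{-i·(0)·3.0710}=+1.000000+0.000000i ⇒ D=-0.245566+0.000000i

Re=-0.2456 Im=0.0000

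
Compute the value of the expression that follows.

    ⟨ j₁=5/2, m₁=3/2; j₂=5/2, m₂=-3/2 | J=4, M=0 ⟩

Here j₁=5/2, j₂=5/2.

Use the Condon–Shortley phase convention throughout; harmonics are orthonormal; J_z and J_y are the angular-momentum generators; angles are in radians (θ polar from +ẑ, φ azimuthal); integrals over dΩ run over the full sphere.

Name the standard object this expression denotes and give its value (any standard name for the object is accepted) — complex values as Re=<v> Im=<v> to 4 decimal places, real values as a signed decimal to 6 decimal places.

This is a Clebsch–Gordan (vector-coupling) coefficient.
triangle: 1!·4!·4!/10! = 576/3628800
(j±m)!: 4!·1!·1!·4!·4!·4! = 331776
prefactor² = (2J+1)·Δ·N² = 82944/175
  k=0: +1/(0!·1!·1!·1!·3!·3!) = 1/36
  k=1: −1/(1!·0!·0!·0!·4!·4!) = -1/576
Σ = 5/192  ⇒  CG² = 82944/175·(5/192)² = 9/28
CG = +√(9/28) = +0.566947

Clebsch–Gordan coefficient, +√(9/28) ≈ +0.566947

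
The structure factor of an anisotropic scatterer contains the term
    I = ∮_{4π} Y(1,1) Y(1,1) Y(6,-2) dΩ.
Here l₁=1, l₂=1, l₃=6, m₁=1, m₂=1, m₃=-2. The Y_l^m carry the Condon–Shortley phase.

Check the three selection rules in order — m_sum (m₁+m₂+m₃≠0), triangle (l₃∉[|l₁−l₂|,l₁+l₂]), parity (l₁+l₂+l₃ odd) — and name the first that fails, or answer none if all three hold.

azimuthal sum: 1 + 1 − 2 = 0  ✓
l₃ must lie in [0,2]; have l₃=6  ✗
L = 1 + 1 + 6 = 8 (even)

triangle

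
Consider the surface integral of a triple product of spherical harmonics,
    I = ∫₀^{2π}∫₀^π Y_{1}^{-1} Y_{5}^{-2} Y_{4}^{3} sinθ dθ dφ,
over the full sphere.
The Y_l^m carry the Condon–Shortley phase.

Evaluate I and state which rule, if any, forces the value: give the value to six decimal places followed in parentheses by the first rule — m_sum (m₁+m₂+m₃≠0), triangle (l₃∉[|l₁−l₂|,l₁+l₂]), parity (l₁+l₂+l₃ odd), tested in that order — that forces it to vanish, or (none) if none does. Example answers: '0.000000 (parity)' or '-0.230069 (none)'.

Checks pass: Σm=0; 10 even; l₃=4∈[4,6].
(2·1+1)(2·5+1)(2·4+1) = 297
Δ: 2! 0! 8! / 11! → 1/495
sum: t=1:−1/576 = -1/576
3j²(1 5 4; 0 0 0) = Δ·Π!·Σ² = 5/99  (sign -1)
sum: t=2:+1/10080 = 1/10080
3j²(1 5 4; -1 -2 3) = Δ·Π!·Σ² = 1/165  (sign -1)
combine: 4πI² = 297·5/99·1/165 = 1/11
take √, sign +1: I = 0.08505478
No selection rule forces the value: the integral is nonzero (none).

0.085055 (none)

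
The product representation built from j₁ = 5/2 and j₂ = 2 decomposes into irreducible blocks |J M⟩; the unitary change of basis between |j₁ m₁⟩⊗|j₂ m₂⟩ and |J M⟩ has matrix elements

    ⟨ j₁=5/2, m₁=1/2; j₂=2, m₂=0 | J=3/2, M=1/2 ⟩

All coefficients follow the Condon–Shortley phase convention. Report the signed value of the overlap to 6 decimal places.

-0.239046  (= −√(2/35))

j₁+j₂−J=3  J+j₁−j₂=2  J−j₁+j₂=1  j₁+j₂+J+1=7
(j₁±m₁, j₂±m₂, J±M) = (3,2,2,2,2,1)
P² = 32/35
sum k=1..2:
  [1] −1/2 = -1/2
  [2] +1/4 = 1/4
S = -1/4
C² = P²·S² = 2/35 ; C = -0.239046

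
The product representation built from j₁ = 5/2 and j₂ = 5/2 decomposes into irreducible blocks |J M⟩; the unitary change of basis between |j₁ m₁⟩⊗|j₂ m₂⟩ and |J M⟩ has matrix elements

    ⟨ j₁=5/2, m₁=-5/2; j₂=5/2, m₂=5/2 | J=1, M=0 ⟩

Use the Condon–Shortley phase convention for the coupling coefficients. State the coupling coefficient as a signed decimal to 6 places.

+√(5/14) ≈ +0.597614

j₁+j₂−J=4  J+j₁−j₂=1  J−j₁+j₂=1  j₁+j₂+J+1=7
(j₁±m₁, j₂±m₂, J±M) = (0,5,5,0,1,1)
P² = 1440/7
sum k=4..4:
  [4] +1/24 = 1/24
S = 1/24
C² = P²·S² = 5/14 ; C = +0.597614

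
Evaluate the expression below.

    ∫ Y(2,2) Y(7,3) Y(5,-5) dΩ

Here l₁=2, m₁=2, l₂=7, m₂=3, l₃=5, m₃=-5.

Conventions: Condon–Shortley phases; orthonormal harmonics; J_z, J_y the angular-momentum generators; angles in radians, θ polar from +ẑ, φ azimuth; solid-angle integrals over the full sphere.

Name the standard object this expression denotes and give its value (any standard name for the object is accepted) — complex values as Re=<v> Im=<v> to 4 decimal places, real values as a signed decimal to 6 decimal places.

This is a Gaunt coefficient — the integral of a triple product of spherical harmonics over the sphere.
m-sum 0 ✓  L=14 even ✓  5≤5≤9 ✓
Π(2lᵢ+1) = 5×15×11 = 825
triangle coeff Δ(2,7,5) = 1/15015
Σ_t [2,2]: t=2:+1/57600 = 1/57600
(3j)²=21/715 [(2 7 5; 0 0 0)], sign=-1
Σ_t [0,0]: t=0:+1/87091200 = 1/87091200
(3j)²=1/15015 [(2 7 5; 2 3 -5)], sign=+1
⇒ 4πI² = 3/1859
I = (-1)√(3/1859/(4π)) = -0.01133225

Gaunt coefficient, -0.011332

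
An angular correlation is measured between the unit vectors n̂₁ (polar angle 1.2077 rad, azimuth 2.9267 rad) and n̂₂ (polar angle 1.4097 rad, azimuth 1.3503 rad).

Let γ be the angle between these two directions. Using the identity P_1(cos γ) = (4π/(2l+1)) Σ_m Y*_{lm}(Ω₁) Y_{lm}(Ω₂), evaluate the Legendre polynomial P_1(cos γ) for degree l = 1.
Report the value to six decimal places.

0.051799

Expand P_1 via completeness: Σ_{m} conj(Y_{1,m}) at Ω₁ times Y_{1,m} at Ω₂ —
  term(m=-1) = -0.000617+0.110137i   from Y*(Ω₁)=-0.315540+0.068871i, Y(Ω₂)=+0.074586-0.332764i
  term(m=+0) = +0.013600+0.000000i   from Y*(Ω₁)=+0.173537-0.000000i, Y(Ω₂)=+0.078372+0.000000i
  term(m=+1) = -0.000617-0.110137i   from Y*(Ω₁)=+0.315540+0.068871i, Y(Ω₂)=-0.074586-0.332764i
Accumulated sum +0.012366+0.000000i; after 4π/(2l+1) scaling, +0.051799+0.000000i ⇒ P_1 = 0.051799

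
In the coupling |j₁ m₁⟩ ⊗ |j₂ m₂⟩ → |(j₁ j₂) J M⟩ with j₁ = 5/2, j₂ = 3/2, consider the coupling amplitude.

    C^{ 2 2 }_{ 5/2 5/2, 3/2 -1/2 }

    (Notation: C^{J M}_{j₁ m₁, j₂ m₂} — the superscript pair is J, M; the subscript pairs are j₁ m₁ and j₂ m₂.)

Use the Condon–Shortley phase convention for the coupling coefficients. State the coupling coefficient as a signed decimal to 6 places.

√[5·2!3!1!/7! · 5!0!1!2!4!0!] = √(480/7)
  +(−1)^0/∏(0,2,0,1,3,0)! = 1/12  (running 1/12)
⟨..|..⟩ = √(480/7)·(1/12) = +0.690066

+√(10/21) = +0.690066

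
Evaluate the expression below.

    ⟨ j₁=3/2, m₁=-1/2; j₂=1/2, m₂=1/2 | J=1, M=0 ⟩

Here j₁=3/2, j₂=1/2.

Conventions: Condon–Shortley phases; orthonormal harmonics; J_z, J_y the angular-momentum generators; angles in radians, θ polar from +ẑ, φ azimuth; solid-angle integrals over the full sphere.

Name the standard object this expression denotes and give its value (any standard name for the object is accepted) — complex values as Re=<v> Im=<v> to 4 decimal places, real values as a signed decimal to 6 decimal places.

This is a Clebsch–Gordan (vector-coupling) coefficient.
triangle: 1!×2!×0!/4! = 2/24
(j±m)!: 1!×2!×1!×0!×1!×1! = 2
prefactor² = (2J+1)×Δ×N² = 1/2
  k=1: −1/(1!×0!×1!×0!×1!×0!) = -1
Σ = -1  ⇒  CG² = 1/2×(-1)² = 1/2
CG = −√(1/2) = -0.707107

Clebsch–Gordan coefficient, −√(1/2) ≈ -0.707107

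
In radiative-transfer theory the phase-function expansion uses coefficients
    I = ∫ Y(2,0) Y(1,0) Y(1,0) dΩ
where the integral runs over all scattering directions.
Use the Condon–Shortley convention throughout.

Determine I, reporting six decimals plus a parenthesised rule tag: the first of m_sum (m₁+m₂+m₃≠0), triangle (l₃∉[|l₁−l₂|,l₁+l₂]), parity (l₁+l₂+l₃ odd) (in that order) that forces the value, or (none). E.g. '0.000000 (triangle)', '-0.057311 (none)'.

m-sum 0 ✓  L=4 even ✓  1≤1≤3 ✓
Π(2lᵢ+1) = 5×3×3 = 45
triangle coeff Δ(2,1,1) = 1/30
Σ_t [1,1]: t=1:−1/1 = -1/1
(3j)²=2/15 [(2 1 1; 0 0 0)], sign=+1
(m-triple is (0,0,0) — same symbol as above.)
⇒ 4πI² = 4/5
I = (+1)√(4/5/(4π)) = 0.25231325
No selection rule forces the value: the integral is nonzero (none).

0.252313 (none)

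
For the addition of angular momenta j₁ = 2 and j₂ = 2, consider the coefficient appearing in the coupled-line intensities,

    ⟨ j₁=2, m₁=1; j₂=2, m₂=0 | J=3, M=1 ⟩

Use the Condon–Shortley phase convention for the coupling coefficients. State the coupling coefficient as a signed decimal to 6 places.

j₁+j₂−J=1  J+j₁−j₂=3  J−j₁+j₂=3  j₁+j₂+J+1=8
(j₁±m₁, j₂±m₂, J±M) = (3,1,2,2,4,2)
P² = 36/5
sum k=0..1:
  [0] +1/4 = 1/4
  [1] −1/12 = -1/12
S = 1/6
C² = P²·S² = 1/5 ; C = +0.447214

+√(1/5) ≈ +0.447214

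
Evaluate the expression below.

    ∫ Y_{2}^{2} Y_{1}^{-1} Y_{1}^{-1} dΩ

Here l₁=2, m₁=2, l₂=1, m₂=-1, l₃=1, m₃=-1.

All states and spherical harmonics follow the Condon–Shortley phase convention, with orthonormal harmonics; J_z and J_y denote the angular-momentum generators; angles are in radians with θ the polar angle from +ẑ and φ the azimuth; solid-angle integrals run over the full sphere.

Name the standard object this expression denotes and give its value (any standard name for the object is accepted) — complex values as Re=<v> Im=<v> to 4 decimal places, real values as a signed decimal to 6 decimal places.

This is a Gaunt coefficient — the integral of a triple product of spherical harmonics over the sphere.
Rules hold: Σm=0, L=4 even, 1≤1≤3.
N = 5·3·3 = 45
Δ = 2!·2!·0!/5! = 1/30
Racah Σ t=1..1: t=1:−1/1 = -1/1
⇒ 3j(2 1 1; 0 0 0)² = 2/15, sgn +1
Racah Σ t=0..0: t=0:+1/4 = 1/4
⇒ 3j(2 1 1; 2 -1 -1)² = 1/5, sgn +1
4πI² = N·(3j₀)²·(3jₘ)² = 6/5
I = +1·√(1.2/4π) = 0.30901936

Gaunt coefficient, +0.309019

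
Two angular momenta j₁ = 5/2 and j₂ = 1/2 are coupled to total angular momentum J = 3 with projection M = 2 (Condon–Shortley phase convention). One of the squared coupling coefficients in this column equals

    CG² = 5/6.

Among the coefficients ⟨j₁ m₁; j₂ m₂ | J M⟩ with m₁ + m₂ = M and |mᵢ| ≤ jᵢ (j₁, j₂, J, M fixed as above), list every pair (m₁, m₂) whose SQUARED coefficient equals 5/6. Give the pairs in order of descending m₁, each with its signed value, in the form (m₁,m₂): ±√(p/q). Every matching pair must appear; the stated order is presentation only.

(3/2,1/2): +√(5/6)

Admissible pairs with m₁+m₂ = M = 2: (3/2,1/2), (5/2,-1/2)
  (m₁,m₂)=(5/2,-1/2): CG² = 1/6, CG = +√(1/6)
  (m₁,m₂)=(3/2,1/2): CG² = 5/6, CG = +√(5/6)   ← matches the target
Pairs with CG² = 5/6: (3/2,1/2): +√(5/6)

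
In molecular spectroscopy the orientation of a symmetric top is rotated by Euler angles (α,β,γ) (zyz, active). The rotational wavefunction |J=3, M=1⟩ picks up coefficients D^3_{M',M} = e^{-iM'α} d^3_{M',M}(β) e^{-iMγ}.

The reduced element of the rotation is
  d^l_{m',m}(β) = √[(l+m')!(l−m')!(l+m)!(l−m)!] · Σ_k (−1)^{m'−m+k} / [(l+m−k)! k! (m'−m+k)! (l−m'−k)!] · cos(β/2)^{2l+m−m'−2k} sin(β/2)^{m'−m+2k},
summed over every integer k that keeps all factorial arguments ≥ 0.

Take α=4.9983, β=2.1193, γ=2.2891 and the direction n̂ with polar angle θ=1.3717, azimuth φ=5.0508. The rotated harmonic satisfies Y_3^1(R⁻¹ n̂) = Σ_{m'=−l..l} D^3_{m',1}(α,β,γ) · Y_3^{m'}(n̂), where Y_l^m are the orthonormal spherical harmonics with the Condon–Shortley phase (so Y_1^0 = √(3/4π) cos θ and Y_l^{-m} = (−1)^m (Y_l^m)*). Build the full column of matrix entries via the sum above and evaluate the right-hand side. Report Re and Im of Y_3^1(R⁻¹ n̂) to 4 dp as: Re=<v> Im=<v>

Need the full column D^3_{m',1} for m'=−3..3 at α=4.9983, β=2.1193, γ=2.2891.
cos(β/2)=0.489177, sin(β/2)=0.872184
d^3_{-3,1}: single k=4 term ⇒ +0.536305;  D = +0.531100+0.074535i
d^3_{-2,1}: k∈[3..4] ⇒ +0.491195 -0.780742 = -0.289547;  D = -0.042262-0.286447i
d^3_{-1,1}: k∈[2..4] ⇒ +0.261356 -1.107786 +0.440200 = -0.406230;  D = +0.368843-0.170228i
d^3_{0,1}: k∈[1..3] ⇒ +0.084631 -0.807116 +0.855260 = +0.132776;  D = -0.087381-0.099970i
d^3_{1,1}: k∈[0..2] ⇒ +0.013702 -0.348475 +0.830839 = +0.496067;  D = +0.266264-0.418552i
d^3_{2,1}: k∈[0..1] ⇒ -0.077257 +0.491195 = +0.413938;  D = +0.397740+0.114661i
d^3_{3,1}: single k=0 term ⇒ +0.168705;  D = +0.000884+0.168703i
Y_3^{m'}(θ=1.3717,φ=5.0508) and Σ D·Y over m':
  (+0.5311+0.0745i)·(-0.3339-0.2073i)  (-0.0423-0.2864i)·(-0.1514+0.1216i)  (+0.3688-0.1702i)·(-0.0846-0.2404i)  (-0.0874-0.1000i)·(-0.2070+0.0000i)  (+0.2663-0.4186i)·(+0.0846-0.2404i)  (+0.3977+0.1147i)·(-0.1514-0.1216i)  (+0.0009+0.1687i)·(+0.3339-0.2073i)
Y_3^1(R⁻¹ n̂) = -0.263766-0.259320i

Re=-0.2638 Im=-0.2593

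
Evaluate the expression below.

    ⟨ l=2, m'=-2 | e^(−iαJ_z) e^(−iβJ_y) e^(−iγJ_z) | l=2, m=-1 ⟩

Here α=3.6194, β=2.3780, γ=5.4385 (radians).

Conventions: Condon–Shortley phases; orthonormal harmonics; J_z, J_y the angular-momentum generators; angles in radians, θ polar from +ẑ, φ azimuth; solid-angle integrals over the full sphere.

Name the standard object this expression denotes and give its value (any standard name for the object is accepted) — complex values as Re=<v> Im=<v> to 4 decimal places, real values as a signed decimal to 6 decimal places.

Wigner D-matrix element, Re=0.0954 Im=0.0106

This is a Wigner D-matrix element — the rotation-matrix element ⟨l m'| R(α,β,γ) |l m⟩ in the angular-momentum basis.
First d^2_{-2,-1}(β=2.3780), then the phase factors e^{-i(-2)α} and e^{-i(-1)γ}:
With c≡cos(β/2)=0.372588 and s≡sin(β/2)=0.927997, N=[1·24·1·6]^{1/2}=12.000000
k∈{1} keeps every argument non-negative
  k=1: (−1)^0·12.0000/(6)·0.3726^3·0.9280^1 = +0.095998
d^2_{-2,-1}(2.3780) = +0.095998
Phases: e^{-i·(-2)·3.6194}=+0.577107+0.816669i, e^{-i·(-1)·5.4385}=+0.663967-0.747762i ⇒ D=+0.095408+0.010627i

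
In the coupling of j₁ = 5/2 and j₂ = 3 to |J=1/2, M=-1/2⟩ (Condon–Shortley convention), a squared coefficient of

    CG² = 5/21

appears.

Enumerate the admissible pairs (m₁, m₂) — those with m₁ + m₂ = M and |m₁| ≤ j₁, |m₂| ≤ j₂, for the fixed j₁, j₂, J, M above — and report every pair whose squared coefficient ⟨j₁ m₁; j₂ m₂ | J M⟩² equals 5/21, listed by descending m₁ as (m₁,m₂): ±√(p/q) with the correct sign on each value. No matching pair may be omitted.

(3/2,-2): −√(5/21)

Admissible pairs with m₁+m₂ = M = -1/2: (-5/2,2), (-3/2,1), (-1/2,0), (1/2,-1), (3/2,-2), (5/2,-3)
  (m₁,m₂)=(5/2,-3): CG² = 2/7, CG = +√(2/7)
  (m₁,m₂)=(3/2,-2): CG² = 5/21, CG = −√(5/21)   ← matches the target
  (m₁,m₂)=(1/2,-1): CG² = 4/21, CG = +√(4/21)
  (m₁,m₂)=(-1/2,0): CG² = 1/7, CG = −√(1/7)
  (m₁,m₂)=(-3/2,1): CG² = 2/21, CG = +√(2/21)
  (m₁,m₂)=(-5/2,2): CG² = 1/21, CG = −√(1/21)
Pairs with CG² = 5/21: (3/2,-2): −√(5/21)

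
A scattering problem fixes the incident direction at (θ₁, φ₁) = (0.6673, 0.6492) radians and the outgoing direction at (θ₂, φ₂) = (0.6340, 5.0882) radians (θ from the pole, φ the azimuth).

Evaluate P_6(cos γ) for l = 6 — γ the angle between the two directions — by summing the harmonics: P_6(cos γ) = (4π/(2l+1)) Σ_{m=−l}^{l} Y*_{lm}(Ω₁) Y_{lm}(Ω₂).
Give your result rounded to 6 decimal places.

Addition theorem: P_6(cos γ) = (4π/13) Σ_m Y*_{lm}(Ω₁) Y_{lm}(Ω₂), m = −6…6:
  [-6]  conj(Y_{6,-6})(Ω₁) = -0.01979 - 0.01857j ; Y_{6,-6}(Ω₂) = 0.01319 + 0.01618j ; Δ = 0.00004 - 0.00057j
  [-5]  conj(Y_{6,-5})(Ω₁) = -0.11868 - 0.01244j ; Y_{6,-5}(Ω₂) = 0.09371 - 0.02984j ; Δ = -0.01149 + 0.00238j
  [-4]  conj(Y_{6,-4})(Ω₁) = -0.25902 + 0.15696j ; Y_{6,-4}(Ω₂) = 0.01821 - 0.26913j ; Δ = 0.03753 + 0.07257j
  [-3]  conj(Y_{6,-3})(Ω₁) = -0.16899 + 0.42706j ; Y_{6,-3}(Ω₂) = -0.40797 - 0.19374j ; Δ = 0.15168 - 0.14148j
  [-2]  conj(Y_{6,-2})(Ω₁) = 0.08245 + 0.29516j ; Y_{6,-2}(Ω₂) = -0.26886 + 0.25128j ; Δ = -0.09634 - 0.05864j
  [-1]  conj(Y_{6,-1})(Ω₁) = -0.15111 - 0.11468j ; Y_{6,-1}(Ω₂) = -0.04107 - 0.10409j ; Δ = -0.00573 + 0.02044j
  [+0]  conj(Y_{6,0})(Ω₁) = -0.37338 + 0.00000j ; Y_{6,0}(Ω₂) = -0.40611 + 0.00000j ; Δ = 0.15163 + 0.00000j
  [+1]  conj(Y_{6,1})(Ω₁) = 0.15111 - 0.11468j ; Y_{6,1}(Ω₂) = 0.04107 - 0.10409j ; Δ = -0.00573 - 0.02044j
  [+2]  conj(Y_{6,2})(Ω₁) = 0.08245 - 0.29516j ; Y_{6,2}(Ω₂) = -0.26886 - 0.25128j ; Δ = -0.09634 + 0.05864j
  [+3]  conj(Y_{6,3})(Ω₁) = 0.16899 + 0.42706j ; Y_{6,3}(Ω₂) = 0.40797 - 0.19374j ; Δ = 0.15168 + 0.14148j
  [+4]  conj(Y_{6,4})(Ω₁) = -0.25902 - 0.15696j ; Y_{6,4}(Ω₂) = 0.01821 + 0.26913j ; Δ = 0.03753 - 0.07257j
  [+5]  conj(Y_{6,5})(Ω₁) = 0.11868 - 0.01244j ; Y_{6,5}(Ω₂) = -0.09371 - 0.02984j ; Δ = -0.01149 - 0.00238j
  [+6]  conj(Y_{6,6})(Ω₁) = -0.01979 + 0.01857j ; Y_{6,6}(Ω₂) = 0.01319 - 0.01618j ; Δ = 0.00004 + 0.00057j
Accumulated sum 0.30300 - 0.00000j; after 4π/(2l+1) scaling, 0.29290 - 0.00000j ⇒ P_6 = 0.292897

0.292897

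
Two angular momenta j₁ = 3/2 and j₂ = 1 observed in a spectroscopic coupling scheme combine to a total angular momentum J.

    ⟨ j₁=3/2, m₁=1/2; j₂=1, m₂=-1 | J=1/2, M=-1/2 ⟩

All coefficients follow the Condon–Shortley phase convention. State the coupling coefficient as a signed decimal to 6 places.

j₁+j₂−J=2  J+j₁−j₂=1  J−j₁+j₂=0  j₁+j₂+J+1=4
(j₁±m₁, j₂±m₂, J±M) = (2,1,0,2,0,1)
P² = 2/3
sum k=0..0:
  [0] +1/2 = 1/2
S = 1/2
C² = P²·S² = 1/6 ; C = +0.408248

+0.408248  (= +√(1/6))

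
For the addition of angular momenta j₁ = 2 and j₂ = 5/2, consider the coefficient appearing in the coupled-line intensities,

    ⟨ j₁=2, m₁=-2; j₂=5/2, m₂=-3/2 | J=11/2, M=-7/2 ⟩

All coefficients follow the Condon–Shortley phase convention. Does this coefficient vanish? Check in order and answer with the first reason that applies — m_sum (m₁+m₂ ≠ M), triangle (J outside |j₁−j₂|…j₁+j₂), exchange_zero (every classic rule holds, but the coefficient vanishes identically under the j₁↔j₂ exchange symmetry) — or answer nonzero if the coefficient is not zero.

triangle

m-sum: m₁+m₂ = -2+(-3/2) = -7/2, M = -7/2  ✓
triangle: need |j₁−j₂| ≤ J ≤ j₁+j₂, i.e. J ∈ [1/2, 9/2]; J = 11/2 is outside ✗ ⇒ coefficient is 0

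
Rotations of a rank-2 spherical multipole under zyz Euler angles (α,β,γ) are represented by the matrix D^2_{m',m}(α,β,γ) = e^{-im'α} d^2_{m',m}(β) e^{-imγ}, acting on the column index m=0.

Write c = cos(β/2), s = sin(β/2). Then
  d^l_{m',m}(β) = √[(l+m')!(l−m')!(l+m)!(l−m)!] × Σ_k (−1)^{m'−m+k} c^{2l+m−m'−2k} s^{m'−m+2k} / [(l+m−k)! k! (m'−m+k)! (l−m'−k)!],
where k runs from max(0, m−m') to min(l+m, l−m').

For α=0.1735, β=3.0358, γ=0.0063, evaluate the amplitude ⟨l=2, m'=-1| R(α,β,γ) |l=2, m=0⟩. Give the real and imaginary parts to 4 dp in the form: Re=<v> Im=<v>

Re=-0.1267 Im=-0.0222

Split into d^2_{-1,0}(β=3.0358) × two z-phases.
With c≡cos(β/2)=0.052872 and s≡sin(β/2)=0.998601, N=[1·6·2·2]^{1/2}=4.898979
k∈{1,2} keeps every argument non-negative
  k=1: (−1)^0·4.8990/(2)·0.0529^3·0.9986^1 = +0.000362
  k=2: (−1)^1·4.8990/(2)·0.0529^1·0.9986^3 = -0.128966
d^2_{-1,0}(3.0358) = +0.000362 -0.128966 = -0.128604
D = (+0.984987+0.172631i)·(-0.128604)·(+1.000000+0.000000i) = -0.126674-0.022201i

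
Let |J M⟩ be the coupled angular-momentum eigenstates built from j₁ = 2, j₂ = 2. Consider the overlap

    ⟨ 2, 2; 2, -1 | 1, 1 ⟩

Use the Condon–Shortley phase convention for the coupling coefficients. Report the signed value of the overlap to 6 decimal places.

+0.447214

triangle: 3!×1!×1!/6! = 6/720
(j±m)!: 4!×0!×1!×3!×2!×0! = 288
prefactor² = (2J+1)×Δ×N² = 36/5
  k=0: +1/(0!×3!×0!×1!×1!×0!) = 1/6
Σ = 1/6  ⇒  CG² = 36/5×(1/6)² = 1/5
CG = +√(1/5) = +0.447214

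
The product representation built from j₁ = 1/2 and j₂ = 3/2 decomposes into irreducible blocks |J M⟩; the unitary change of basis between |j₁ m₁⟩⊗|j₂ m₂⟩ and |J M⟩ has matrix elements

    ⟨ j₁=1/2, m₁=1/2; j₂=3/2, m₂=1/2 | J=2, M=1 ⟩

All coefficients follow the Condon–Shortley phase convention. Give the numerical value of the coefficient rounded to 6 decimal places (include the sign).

+√(3/4) = +0.866025

triangle: 0!·1!·3!/5! = 6/120
(j±m)!: 1!·0!·2!·1!·3!·1! = 12
prefactor² = (2J+1)·Δ·N² = 3
  k=0: +1/(0!·0!·0!·2!·1!·1!) = 1/2
Σ = 1/2  ⇒  CG² = 3·(1/2)² = 3/4
CG = +√(3/4) = +0.866025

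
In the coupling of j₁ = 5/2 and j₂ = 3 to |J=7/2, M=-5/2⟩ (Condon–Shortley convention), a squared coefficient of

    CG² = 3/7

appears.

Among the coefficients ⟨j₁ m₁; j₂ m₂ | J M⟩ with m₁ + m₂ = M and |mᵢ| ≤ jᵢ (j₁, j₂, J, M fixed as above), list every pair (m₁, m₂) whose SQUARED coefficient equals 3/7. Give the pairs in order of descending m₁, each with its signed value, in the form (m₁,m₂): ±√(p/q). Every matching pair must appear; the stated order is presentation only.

(1/2,-3): +√(3/7)

Admissible pairs with m₁+m₂ = M = -5/2: (-5/2,0), (-3/2,-1), (-1/2,-2), (1/2,-3)
  (m₁,m₂)=(1/2,-3): CG² = 3/7, CG = +√(3/7)   ← matches the target
  (m₁,m₂)=(-1/2,-2): CG² = 2/63, CG = −√(2/63)
  (m₁,m₂)=(-3/2,-1): CG² = 10/63, CG = −√(10/63)
  (m₁,m₂)=(-5/2,0): CG² = 8/21, CG = +√(8/21)
Pairs with CG² = 3/7: (1/2,-3): +√(3/7)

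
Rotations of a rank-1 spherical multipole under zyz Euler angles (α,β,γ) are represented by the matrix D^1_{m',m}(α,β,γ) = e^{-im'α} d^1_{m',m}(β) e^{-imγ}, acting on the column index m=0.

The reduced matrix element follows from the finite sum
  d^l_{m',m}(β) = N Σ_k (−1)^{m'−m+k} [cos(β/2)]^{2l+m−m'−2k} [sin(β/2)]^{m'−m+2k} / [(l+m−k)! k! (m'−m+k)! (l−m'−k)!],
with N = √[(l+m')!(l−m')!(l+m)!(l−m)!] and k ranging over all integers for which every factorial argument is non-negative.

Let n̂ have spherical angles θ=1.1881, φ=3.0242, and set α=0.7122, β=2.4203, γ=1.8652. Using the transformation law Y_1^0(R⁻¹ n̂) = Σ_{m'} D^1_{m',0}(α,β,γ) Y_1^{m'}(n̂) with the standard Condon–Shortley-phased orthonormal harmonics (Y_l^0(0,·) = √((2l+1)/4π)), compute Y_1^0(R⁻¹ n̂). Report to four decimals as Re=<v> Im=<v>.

Re=-0.3391 Im=0.0000

Need the full column D^1_{m',0} for m'=−1..1 at α=0.7122, β=2.4203, γ=1.8652.
cos(β/2)=0.352879, sin(β/2)=0.935669
d^1_{-1,0}: single k=1 term ⇒ +0.466942;  D = +0.353441+0.305147i
d^1_{0,0}: k∈[0..1] ⇒ +0.124524 -0.875476 = -0.750953;  D = -0.750953+0.000000i
d^1_{1,0}: single k=0 term ⇒ -0.466942;  D = -0.353441+0.305147i
Y_1^{m'}(θ=1.1881,φ=3.0242) and Σ D·Y over m':
  (+0.3534+0.3051i)·(-0.3183-0.0375i)  (-0.7510+0.0000i)·(+0.1825+0.0000i)  (-0.3534+0.3051i)·(+0.3183-0.0375i)
Y_1^0(R⁻¹ n̂) = -0.339103+0.000000i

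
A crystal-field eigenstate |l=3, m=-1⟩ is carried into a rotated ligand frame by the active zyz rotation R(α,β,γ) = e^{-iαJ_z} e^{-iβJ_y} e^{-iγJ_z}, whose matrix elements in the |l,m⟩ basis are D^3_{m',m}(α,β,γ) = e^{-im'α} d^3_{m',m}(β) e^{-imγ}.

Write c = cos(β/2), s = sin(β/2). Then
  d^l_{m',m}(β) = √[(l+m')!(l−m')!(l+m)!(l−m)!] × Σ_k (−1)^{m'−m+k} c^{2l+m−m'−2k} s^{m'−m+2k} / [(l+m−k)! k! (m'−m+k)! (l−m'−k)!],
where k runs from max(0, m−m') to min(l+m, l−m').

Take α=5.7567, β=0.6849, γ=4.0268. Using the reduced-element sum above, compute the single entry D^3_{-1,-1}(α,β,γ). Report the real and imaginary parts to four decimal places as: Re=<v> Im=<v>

Re=-0.0524 Im=-0.0197

Split into d^3_{-1,-1}(β=0.6849) × two z-phases.
With c≡cos(β/2)=0.941935 and s≡sin(β/2)=0.335796, N=[2·24·2·24]^{1/2}=48.000000
k: max(0,(-1)−(-1))=0 … min(3+(-1),3−(-1))=2
  k=0: (−1)^0·48.0000/(48)·0.9419^6·0.3358^0 = +0.698433
  k=1: (−1)^1·48.0000/(6)·0.9419^4·0.3358^2 = -0.710107
  k=2: (−1)^2·48.0000/(8)·0.9419^2·0.3358^4 = +0.067685
d^3_{-1,-1}(0.6849) = +0.698433 -0.710107 +0.067685 = +0.056011
Phases: e^{-i·(-1)·5.7567}=+0.864579-0.502498i, e^{-i·(-1)·4.0268}=-0.633129-0.774046i ⇒ D=-0.052446-0.019664i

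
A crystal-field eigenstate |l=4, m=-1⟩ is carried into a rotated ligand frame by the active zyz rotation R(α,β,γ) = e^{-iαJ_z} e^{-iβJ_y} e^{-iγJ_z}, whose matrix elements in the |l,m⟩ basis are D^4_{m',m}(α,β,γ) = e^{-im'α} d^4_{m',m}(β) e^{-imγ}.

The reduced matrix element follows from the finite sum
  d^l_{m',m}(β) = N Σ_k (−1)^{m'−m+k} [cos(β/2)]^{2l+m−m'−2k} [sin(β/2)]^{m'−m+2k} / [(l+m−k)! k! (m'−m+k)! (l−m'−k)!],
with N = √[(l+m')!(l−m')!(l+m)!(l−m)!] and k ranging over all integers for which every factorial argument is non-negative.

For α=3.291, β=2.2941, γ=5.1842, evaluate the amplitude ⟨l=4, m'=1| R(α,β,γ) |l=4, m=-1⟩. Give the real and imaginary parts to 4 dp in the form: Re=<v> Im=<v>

Split into d^4_{1,-1}(β=2.2941) × two z-phases.
c=cos(2.294100/2)=0.411178, s=sin(2.294100/2)=0.911555; N=√[120·6·6·120]=720.000000
The bounds max(0,m−m')=0 and min(l+m,l−m')=3 give 4 terms
  k=0: (−1)^2·720.0000/(72)·0.4112^6·0.9116^2 = +0.040156
  k=1: (−1)^3·720.0000/(24)·0.4112^4·0.9116^4 = -0.592071
  k=2: (−1)^4·720.0000/(48)·0.4112^2·0.9116^6 = +1.454952
  k=3: (−1)^5·720.0000/(720)·0.4112^0·0.9116^8 = -0.476719
d^4_{1,-1}(2.2941) = +0.040156 -0.592071 +1.454952 -0.476719 = +0.426318
Attach z-rotation phases: D = e^{-i(1)(3.2910)}·(+0.426318)·e^{-i(-1)(5.1842)} = -0.135078+0.404353i

Re=-0.1351 Im=0.4044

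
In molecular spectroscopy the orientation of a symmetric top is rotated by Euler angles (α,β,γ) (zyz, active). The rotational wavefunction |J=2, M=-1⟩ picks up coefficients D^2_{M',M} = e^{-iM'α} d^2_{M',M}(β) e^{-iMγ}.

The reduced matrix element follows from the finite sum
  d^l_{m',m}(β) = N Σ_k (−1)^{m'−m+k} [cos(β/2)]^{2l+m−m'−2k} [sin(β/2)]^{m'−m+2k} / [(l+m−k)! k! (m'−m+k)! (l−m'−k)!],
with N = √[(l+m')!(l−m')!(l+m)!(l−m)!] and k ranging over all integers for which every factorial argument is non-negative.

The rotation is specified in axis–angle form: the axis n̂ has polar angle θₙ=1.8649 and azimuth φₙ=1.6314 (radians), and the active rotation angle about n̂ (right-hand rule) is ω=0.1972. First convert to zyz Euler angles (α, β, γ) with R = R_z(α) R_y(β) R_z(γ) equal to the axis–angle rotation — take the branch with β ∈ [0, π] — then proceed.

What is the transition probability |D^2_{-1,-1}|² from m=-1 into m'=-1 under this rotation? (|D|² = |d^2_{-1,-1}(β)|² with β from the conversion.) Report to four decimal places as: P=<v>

Axis–angle → zyz. n̂ = (sinθₙcosφₙ, sinθₙsinφₙ, cosθₙ) = (-0.057966, +0.955305, -0.289882), ω = 0.1972.
R = I cosω + sinω [n̂]ₓ + (1−cosω) n̂n̂ᵀ gives
  R = [+0.980684, +0.055722, +0.187493; -0.057868, +0.998306, +0.005990; -0.186842, -0.016724, +0.982248]
β = atan2(√(R₁₃²+R₂₃²), R₃₃) = 0.188707; α = atan2(R₂₃, R₁₃) mod 2π = 0.031936; γ = atan2(R₃₂, −R₃₁) mod 2π = 6.193914
Split into d^2_{-1,-1}(β=0.1887) × two z-phases.
Half-angle: c=0.995552, s=0.094214. N=√(1·6·1·6)=6.000000
k: max(0,(-1)−(-1))=0 … min(2+(-1),2−(-1))=1
  k=0: (−1)^0·6.0000/(6)·0.9956^4·0.0942^0 = +0.982326
  k=1: (−1)^1·6.0000/(2)·0.9956^2·0.0942^2 = -0.026392
d^2_{-1,-1}(0.1887) = +0.982326 -0.026392 = +0.955934
|D^2_{-1,-1}|² = |d^2_{-1,-1}(β)|² = (+0.955934)² = 0.913810 (the z-rotation phases have unit modulus)

P=0.9138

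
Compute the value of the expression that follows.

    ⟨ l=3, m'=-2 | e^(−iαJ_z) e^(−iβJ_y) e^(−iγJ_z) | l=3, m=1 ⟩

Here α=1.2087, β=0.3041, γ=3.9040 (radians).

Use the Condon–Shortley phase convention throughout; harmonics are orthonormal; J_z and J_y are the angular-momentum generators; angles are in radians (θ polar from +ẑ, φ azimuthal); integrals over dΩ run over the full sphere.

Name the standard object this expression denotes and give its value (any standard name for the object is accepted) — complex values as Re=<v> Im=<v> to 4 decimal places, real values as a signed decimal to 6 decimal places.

This is a Wigner D-matrix element — the rotation-matrix element ⟨l m'| R(α,β,γ) |l m⟩ in the angular-momentum basis.
D^3_{-2,1}(1.2087,0.3041,3.9040) = e^{-i·-2·1.2087}·d^3_{-2,1}(0.3041)·e^{-i·1·3.9040}. Compute d first:
Half-angle: c=0.988463, s=0.151465. N=√(1·120·24·2)=75.894664
Admissible k: 3..4 (factorial args all ≥0)
  k=3: (−1)^0·75.8947/(12)·0.9885^3·0.1515^3 = +0.021225
  k=4: (−1)^1·75.8947/(24)·0.9885^1·0.1515^5 = -0.000249
d^3_{-2,1}(0.3041) = +0.021225 -0.000249 = +0.020976
Phases: e^{-i·(-2)·1.2087}=-0.749035+0.662531i, e^{-i·(1)·3.9040}=-0.723175+0.690664i ⇒ D=+0.001764-0.020901i

Wigner D-matrix element, Re=0.0018 Im=-0.0209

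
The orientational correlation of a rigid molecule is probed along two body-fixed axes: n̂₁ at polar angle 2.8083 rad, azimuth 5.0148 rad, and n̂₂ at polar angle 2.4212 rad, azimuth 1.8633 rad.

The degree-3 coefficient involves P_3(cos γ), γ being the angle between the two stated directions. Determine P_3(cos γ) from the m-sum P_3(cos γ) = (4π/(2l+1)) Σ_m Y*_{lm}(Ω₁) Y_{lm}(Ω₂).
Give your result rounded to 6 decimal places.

-0.439489

Term-by-term m-sum for l=3 (normalisation 4π/7 = 1.795196):
  m=-3: (-0.011509, 0.008998) × (0.092126, 0.076545) = (-0.001749, -0.000052)  (running Σ = (-0.001749, -0.000052))
  m=-2: (0.085028, 0.058775) × (0.278664, -0.184573) = (0.034543, 0.000685)  (running Σ = (0.032794, 0.000633))
  m=-1: (0.109104, -0.349715) × (-0.112137, -0.372374) = (-0.142460, -0.001411)  (running Σ = (-0.109666, -0.000779))
  m=0: (-0.516563, -0.000000) × (0.049329, 0.000000) = (-0.025482, -0.000000)  (running Σ = (-0.135148, -0.000779))
  m=1: (-0.109104, -0.349715) × (0.112137, -0.372374) = (-0.142460, 0.001411)  (running Σ = (-0.277607, 0.000633))
  m=2: (0.085028, -0.058775) × (0.278664, 0.184573) = (0.034543, -0.000685)  (running Σ = (-0.243065, -0.000052))
  m=3: (0.011509, 0.008998) × (-0.092126, 0.076545) = (-0.001749, 0.000052)  (running Σ = (-0.244814, 0.000000))
Total Σ_m = (-0.244814, 0.000000). Multiply by 1.795196: (-0.439489, 0.000000). P_3(cos γ) = -0.439489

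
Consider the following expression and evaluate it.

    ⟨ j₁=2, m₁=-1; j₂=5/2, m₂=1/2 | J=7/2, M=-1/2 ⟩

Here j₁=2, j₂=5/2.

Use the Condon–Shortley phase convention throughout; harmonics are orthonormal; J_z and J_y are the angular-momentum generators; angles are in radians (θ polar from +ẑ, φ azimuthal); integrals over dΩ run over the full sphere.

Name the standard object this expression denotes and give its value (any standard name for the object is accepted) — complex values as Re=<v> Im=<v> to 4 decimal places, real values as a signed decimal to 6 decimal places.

Clebsch–Gordan coefficient, −√(14/45) ≈ -0.557773

This is a Clebsch–Gordan (vector-coupling) coefficient.
√[8·1!3!4!/9! · 1!3!3!2!3!4!] = √(1152/35)
  +(−1)^0/∏(0,1,3,3,0,1)! = 1/36  (running 1/36)
  +(−1)^1/∏(1,0,2,2,1,2)! = -1/8  (running -7/72)
⟨..|..⟩ = √(1152/35)·(-7/72) = -0.557773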